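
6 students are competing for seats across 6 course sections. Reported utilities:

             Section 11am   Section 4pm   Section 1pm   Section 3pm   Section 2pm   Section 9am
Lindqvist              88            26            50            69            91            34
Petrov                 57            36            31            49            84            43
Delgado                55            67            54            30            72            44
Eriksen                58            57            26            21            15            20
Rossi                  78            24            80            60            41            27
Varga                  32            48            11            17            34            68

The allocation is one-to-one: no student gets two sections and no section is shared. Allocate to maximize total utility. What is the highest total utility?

Max total: 426 points

Optimal: Lindqvist→Section 3pm (69 points), Petrov→Section 2pm (84 points), Delgado→Section 4pm (67 points), Eriksen→Section 11am (58 points), Rossi→Section 1pm (80 points), Varga→Section 9am (68 points) — total 69+84+67+58+80+68 = 426 points.
Column-greedy (each section in turn goes to its best remaining student) gives 338 points, worse by 88.
Next-best assignment: Lindqvist→Section 11am, Petrov→Section 3pm, Delgado→Section 2pm, Eriksen→Section 4pm, Rossi→Section 1pm, Varga→Section 9am = 414 points.
No other one-to-one assignment exceeds 426 points.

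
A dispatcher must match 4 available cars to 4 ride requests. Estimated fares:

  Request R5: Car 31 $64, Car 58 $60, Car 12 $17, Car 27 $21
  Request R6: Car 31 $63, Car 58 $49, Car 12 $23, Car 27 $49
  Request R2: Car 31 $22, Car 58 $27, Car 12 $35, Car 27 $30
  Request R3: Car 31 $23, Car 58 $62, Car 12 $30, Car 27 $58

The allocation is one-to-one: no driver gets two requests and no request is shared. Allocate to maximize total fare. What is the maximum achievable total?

Optimal: Car 31→Request R6 ($63), Car 58→Request R5 ($60), Car 12→Request R2 ($35), Car 27→Request R3 ($58) — total 63+60+35+58 = $216.
Row-greedy (each driver in turn takes its best remaining request) gives $210, worse by 6.

Max total: $216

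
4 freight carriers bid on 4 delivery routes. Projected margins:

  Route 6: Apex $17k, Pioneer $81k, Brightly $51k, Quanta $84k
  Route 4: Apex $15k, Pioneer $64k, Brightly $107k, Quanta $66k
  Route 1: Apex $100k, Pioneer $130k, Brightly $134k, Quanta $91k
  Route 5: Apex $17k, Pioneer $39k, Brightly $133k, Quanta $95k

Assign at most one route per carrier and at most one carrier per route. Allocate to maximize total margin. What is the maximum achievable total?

Optimal: Apex→Route 1 ($100k), Pioneer→Route 6 ($81k), Brightly→Route 4 ($107k), Quanta→Route 5 ($95k) — total 100+81+107+95 = $383k.
Column-greedy (each route in turn goes to its best remaining carrier) gives $338k, worse by 45.
Checked against all permutations: $383k is optimal.

Max total: $383k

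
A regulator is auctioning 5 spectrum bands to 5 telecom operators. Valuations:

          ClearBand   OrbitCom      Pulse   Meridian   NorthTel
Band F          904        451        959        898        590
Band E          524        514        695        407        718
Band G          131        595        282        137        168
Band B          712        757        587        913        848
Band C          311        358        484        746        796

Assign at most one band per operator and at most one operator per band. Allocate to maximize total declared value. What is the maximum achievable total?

This is a one-to-one assignment (maximum-weight bipartite matching).
Optimal: ClearBand→Band F ($904M), OrbitCom→Band G ($595M), Pulse→Band E ($695M), Meridian→Band B ($913M), NorthTel→Band C ($796M) — total 904+595+695+913+796 = $3903M.
Max-entry greedy (repeatedly take the single best remaining cell) gives $3787M, worse by 116.
Next-best assignment: ClearBand→Band F, OrbitCom→Band G, Pulse→Band E, Meridian→Band C, NorthTel→Band B = $3788M.

Maximum total: $3903M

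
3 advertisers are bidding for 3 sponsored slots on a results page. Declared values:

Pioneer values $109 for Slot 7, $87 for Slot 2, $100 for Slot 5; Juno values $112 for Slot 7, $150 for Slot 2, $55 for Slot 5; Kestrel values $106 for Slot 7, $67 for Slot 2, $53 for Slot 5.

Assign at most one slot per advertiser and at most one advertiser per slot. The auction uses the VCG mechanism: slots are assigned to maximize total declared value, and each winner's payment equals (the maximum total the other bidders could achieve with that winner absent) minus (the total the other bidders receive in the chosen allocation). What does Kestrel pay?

Kestrel pays $9.

Efficient allocation: Pioneer→Slot 5 ($100), Juno→Slot 2 ($150), Kestrel→Slot 7 ($106); total welfare W = $356.
Kestrel receives Slot 7 at value $106, so the others get W − 106 = $250.
Without Kestrel: best allocation of the remaining 2 bidders over all 3 slots is Pioneer→Slot 7 ($109), Juno→Slot 2 ($150), total $259.
VCG payment = (others' best without Kestrel) − (others' welfare with Kestrel) = 259 − 250 = $9.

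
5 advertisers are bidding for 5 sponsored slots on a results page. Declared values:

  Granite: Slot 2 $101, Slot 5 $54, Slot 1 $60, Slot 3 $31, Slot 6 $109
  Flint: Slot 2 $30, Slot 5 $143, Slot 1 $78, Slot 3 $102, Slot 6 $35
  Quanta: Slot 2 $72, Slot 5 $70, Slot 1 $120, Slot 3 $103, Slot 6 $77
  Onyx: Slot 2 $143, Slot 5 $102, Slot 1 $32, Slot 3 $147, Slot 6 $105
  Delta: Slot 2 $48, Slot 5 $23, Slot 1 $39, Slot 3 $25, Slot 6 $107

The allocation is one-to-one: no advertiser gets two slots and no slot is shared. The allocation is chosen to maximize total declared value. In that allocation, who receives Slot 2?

Granite receives Slot 2.

Optimal: Granite→Slot 2 ($101), Flint→Slot 5 ($143), Quanta→Slot 1 ($120), Onyx→Slot 3 ($147), Delta→Slot 6 ($107) — total 101+143+120+147+107 = $618.
Next-best assignment: Granite→Slot 6, Flint→Slot 5, Quanta→Slot 1, Onyx→Slot 3, Delta→Slot 2 = $567.
Swapping Delta↔Quanta (Delta→Slot 1 $39, Quanta→Slot 6 $77) loses 111.
No other one-to-one assignment exceeds $618.
Granite's own top slot is Slot 6 ($109), but forcing Granite→Slot 6 and reassigning the rest optimally gives only $567 — worse by 51.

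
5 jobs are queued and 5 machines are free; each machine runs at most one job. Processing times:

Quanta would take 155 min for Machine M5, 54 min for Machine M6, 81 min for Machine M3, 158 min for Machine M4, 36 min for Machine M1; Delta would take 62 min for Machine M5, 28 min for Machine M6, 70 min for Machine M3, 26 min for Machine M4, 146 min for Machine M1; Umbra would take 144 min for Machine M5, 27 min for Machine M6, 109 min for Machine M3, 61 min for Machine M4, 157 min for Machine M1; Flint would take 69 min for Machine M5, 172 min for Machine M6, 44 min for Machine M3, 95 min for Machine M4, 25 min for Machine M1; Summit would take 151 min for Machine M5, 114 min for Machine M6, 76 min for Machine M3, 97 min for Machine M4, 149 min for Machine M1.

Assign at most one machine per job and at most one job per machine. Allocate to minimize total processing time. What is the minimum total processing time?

Optimal: Quanta→Machine M1 (36 min), Delta→Machine M4 (26 min), Umbra→Machine M6 (27 min), Flint→Machine M5 (69 min), Summit→Machine M3 (76 min) — total 36+26+27+69+76 = 234 min.
Min-entry greedy (repeatedly take the single cheapest remaining cell) gives 309 min, worse by 75.
Swapping Flint↔Delta (Flint→Machine M4 95 min, Delta→Machine M5 62 min) adds 62.
No other one-to-one assignment undercuts 234 min.

Min total: 234 min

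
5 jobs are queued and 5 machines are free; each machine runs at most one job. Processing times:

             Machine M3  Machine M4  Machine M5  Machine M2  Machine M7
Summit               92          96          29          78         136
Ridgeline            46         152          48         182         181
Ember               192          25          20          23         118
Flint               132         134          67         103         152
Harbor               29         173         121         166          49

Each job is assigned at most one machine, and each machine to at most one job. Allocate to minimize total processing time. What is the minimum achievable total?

Min total: 252 min

Optimal: Summit→Machine M5 (29 min), Ridgeline→Machine M3 (46 min), Ember→Machine M4 (25 min), Flint→Machine M2 (103 min), Harbor→Machine M7 (49 min) — total 29+46+25+103+49 = 252 min.
Row-greedy (each job in turn takes its cheapest remaining machine) gives 281 min, worse by 29.
Swapping Summit↔Ridgeline (Summit→Machine M3 92 min, Ridgeline→Machine M5 48 min) adds 65.
Checked against all permutations: 252 min is optimal.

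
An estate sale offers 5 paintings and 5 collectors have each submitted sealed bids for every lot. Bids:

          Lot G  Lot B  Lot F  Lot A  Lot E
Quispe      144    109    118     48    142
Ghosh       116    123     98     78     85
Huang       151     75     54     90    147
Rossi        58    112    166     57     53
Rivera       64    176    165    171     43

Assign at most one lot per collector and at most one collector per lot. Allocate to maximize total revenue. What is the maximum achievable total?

Max total: $753

Optimal: Quispe→Lot E ($142), Ghosh→Lot B ($123), Huang→Lot G ($151), Rossi→Lot F ($166), Rivera→Lot A ($171) — total 142+123+151+166+171 = $753.
Row-greedy (each collector in turn takes its best remaining lot) gives $751, worse by 2.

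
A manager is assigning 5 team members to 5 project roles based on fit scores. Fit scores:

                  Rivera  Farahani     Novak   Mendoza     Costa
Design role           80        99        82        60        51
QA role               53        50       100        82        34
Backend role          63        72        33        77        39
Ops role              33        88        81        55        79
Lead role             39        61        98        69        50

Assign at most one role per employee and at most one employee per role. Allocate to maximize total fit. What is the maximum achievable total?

Optimal: Rivera→Backend role (63 pts), Farahani→Design role (99 pts), Novak→Lead role (98 pts), Mendoza→QA role (82 pts), Costa→Ops role (79 pts) — total 63+99+98+82+79 = 421 pts.
Row-greedy (each employee in turn takes its best remaining role) gives 395 pts, worse by 26.
No other one-to-one assignment exceeds 421 pts.

Maximum total: 421 pts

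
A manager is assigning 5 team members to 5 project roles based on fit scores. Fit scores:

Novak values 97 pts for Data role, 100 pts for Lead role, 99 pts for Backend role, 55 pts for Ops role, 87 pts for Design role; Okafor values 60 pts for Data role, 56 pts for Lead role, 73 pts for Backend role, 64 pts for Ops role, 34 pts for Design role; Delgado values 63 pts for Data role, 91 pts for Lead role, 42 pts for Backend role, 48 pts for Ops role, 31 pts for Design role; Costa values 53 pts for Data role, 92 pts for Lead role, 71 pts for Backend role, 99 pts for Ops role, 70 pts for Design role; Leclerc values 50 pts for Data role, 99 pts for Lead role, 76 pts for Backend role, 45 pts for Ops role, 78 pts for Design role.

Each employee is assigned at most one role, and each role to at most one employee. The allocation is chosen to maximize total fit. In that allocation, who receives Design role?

Optimal: Novak→Data role (97 pts), Okafor→Backend role (73 pts), Delgado→Lead role (91 pts), Costa→Ops role (99 pts), Leclerc→Design role (78 pts) — total 97+73+91+99+78 = 438 pts.
Max-entry greedy (repeatedly take the single best remaining cell) gives 413 pts, worse by 25.
Leclerc's own top role is Lead role (99 pts), but forcing Leclerc→Lead role and reassigning the rest optimally gives only 421 pts — worse by 17.

Leclerc receives Design role.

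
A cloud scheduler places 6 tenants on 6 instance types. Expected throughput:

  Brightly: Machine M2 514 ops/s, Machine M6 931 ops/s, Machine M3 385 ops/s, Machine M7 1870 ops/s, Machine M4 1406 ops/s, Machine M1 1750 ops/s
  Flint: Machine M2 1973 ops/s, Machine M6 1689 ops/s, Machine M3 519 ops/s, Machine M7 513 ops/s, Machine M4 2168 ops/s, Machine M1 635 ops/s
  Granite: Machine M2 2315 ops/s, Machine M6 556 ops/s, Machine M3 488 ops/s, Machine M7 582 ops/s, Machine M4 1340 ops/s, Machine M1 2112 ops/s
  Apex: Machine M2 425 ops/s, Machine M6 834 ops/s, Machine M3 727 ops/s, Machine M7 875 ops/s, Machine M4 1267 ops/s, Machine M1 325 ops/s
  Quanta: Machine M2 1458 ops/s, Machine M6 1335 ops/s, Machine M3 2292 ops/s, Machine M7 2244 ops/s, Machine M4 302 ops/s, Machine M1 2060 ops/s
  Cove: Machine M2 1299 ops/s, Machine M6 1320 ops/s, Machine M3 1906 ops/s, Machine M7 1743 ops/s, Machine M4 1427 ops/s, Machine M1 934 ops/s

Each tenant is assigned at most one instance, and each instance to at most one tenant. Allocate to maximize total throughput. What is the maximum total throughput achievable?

Maximum total: 11217 ops/s

This is the linear assignment problem.
Optimal: Brightly→Machine M1 (1750 ops/s), Flint→Machine M4 (2168 ops/s), Granite→Machine M2 (2315 ops/s), Apex→Machine M6 (834 ops/s), Quanta→Machine M7 (2244 ops/s), Cove→Machine M3 (1906 ops/s) — total 1750+2168+2315+834+2244+1906 = 11217 ops/s.
Column-greedy (each instance in turn goes to its best remaining tenant) gives 9918 ops/s, worse by 1299.
Next-best assignment: Brightly→Machine M1, Flint→Machine M6, Granite→Machine M2, Apex→Machine M4, Quanta→Machine M7, Cove→Machine M3 = 11171 ops/s.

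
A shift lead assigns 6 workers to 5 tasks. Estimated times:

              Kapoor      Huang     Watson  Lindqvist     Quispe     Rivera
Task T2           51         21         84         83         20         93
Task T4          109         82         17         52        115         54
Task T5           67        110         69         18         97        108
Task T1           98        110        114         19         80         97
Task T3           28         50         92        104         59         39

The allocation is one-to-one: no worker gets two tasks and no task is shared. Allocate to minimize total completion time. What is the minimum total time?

Minimum total: 162 min

This is a one-to-one assignment (minimum-cost bipartite matching).
Optimal: Quispe→Task T2 (20 min), Watson→Task T4 (17 min), Kapoor→Task T5 (67 min), Lindqvist→Task T1 (19 min), Rivera→Task T3 (39 min) — total 20+17+67+19+39 = 162 min.
Column-greedy (each task in turn goes to its cheapest remaining worker) gives 180 min, worse by 18.
Next-best assignment: Huang→Task T2, Watson→Task T4, Kapoor→Task T5, Lindqvist→Task T1, Rivera→Task T3 = 163 min.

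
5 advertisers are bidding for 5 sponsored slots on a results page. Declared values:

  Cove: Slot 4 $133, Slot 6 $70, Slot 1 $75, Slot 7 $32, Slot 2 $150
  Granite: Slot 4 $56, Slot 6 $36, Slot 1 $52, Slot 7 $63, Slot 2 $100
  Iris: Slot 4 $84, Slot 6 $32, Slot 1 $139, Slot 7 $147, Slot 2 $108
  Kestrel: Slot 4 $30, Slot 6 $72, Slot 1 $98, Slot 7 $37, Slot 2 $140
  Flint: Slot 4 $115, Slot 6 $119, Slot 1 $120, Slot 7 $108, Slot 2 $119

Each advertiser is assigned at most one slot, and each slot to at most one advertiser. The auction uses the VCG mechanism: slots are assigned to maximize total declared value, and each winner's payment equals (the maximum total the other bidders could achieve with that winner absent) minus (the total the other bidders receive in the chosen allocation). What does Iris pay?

Efficient allocation: Cove→Slot 4 ($133), Granite→Slot 2 ($100), Iris→Slot 7 ($147), Kestrel→Slot 1 ($98), Flint→Slot 6 ($119); total welfare W = $597.
Iris receives Slot 7 at value $147, so the others get W − 147 = $450.
Without Iris: best allocation of the remaining 4 bidders over all 5 slots is Cove→Slot 4 ($133), Granite→Slot 7 ($63), Kestrel→Slot 2 ($140), Flint→Slot 1 ($120), total $456.
VCG payment = (others' best without Iris) − (others' welfare with Iris) = 456 − 450 = $6.

Iris pays $6.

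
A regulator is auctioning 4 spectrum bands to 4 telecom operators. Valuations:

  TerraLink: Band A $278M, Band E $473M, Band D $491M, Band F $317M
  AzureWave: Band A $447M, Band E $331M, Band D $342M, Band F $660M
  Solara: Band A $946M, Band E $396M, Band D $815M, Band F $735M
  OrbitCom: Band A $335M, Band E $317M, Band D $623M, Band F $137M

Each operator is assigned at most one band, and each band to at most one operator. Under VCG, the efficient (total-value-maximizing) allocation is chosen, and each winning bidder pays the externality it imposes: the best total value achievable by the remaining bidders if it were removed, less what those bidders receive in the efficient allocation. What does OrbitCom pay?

Efficient allocation: TerraLink→Band E ($473M), AzureWave→Band F ($660M), Solara→Band A ($946M), OrbitCom→Band D ($623M); total welfare W = $2702M.
OrbitCom receives Band D at value $623M, so the others get W − 623 = $2079M.
Without OrbitCom: best allocation of the remaining 3 bidders over all 4 bands is TerraLink→Band D ($491M), AzureWave→Band F ($660M), Solara→Band A ($946M), total $2097M.
VCG payment = (others' best without OrbitCom) − (others' welfare with OrbitCom) = 2097 − 2079 = $18M.

OrbitCom pays $18M.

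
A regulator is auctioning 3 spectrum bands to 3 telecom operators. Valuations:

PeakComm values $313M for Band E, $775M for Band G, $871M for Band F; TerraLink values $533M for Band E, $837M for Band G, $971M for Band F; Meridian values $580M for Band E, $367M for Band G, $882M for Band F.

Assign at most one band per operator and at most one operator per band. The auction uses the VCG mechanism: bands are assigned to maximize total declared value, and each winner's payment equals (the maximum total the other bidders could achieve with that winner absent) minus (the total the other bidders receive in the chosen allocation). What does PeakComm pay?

PeakComm pays $168M.

Efficient allocation: PeakComm→Band G ($775M), TerraLink→Band F ($971M), Meridian→Band E ($580M); total welfare W = $2326M.
PeakComm receives Band G at value $775M, so the others get W − 775 = $1551M.
Without PeakComm: best allocation of the remaining 2 bidders over all 3 bands is TerraLink→Band G ($837M), Meridian→Band F ($882M), total $1719M.
VCG payment = (others' best without PeakComm) − (others' welfare with PeakComm) = 1719 − 1551 = $168M.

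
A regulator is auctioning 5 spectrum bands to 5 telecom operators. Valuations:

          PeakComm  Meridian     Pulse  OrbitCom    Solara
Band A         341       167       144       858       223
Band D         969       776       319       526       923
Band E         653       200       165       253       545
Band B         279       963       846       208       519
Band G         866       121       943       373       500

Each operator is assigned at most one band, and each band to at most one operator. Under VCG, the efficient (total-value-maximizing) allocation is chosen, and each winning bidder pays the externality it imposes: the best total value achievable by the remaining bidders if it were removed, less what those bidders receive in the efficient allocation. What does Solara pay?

Solara pays $316M.

Efficient allocation: PeakComm→Band E ($653M), Meridian→Band B ($963M), Pulse→Band G ($943M), OrbitCom→Band A ($858M), Solara→Band D ($923M); total welfare W = $4340M.
Solara receives Band D at value $923M, so the others get W − 923 = $3417M.
Without Solara: best allocation of the remaining 4 bidders over all 5 bands is PeakComm→Band D ($969M), Meridian→Band B ($963M), Pulse→Band G ($943M), OrbitCom→Band A ($858M), total $3733M.
VCG payment = (others' best without Solara) − (others' welfare with Solara) = 3733 − 3417 = $316M.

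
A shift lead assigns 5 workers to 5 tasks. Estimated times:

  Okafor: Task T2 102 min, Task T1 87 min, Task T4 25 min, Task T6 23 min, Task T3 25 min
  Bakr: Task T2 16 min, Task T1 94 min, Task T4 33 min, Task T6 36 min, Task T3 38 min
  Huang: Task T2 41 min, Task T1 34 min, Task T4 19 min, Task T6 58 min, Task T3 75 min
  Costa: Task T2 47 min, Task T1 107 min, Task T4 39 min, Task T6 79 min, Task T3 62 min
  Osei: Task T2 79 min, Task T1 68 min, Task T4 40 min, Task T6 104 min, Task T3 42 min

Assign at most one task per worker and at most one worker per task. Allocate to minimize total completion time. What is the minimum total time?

Optimal: Okafor→Task T6 (23 min), Bakr→Task T2 (16 min), Huang→Task T1 (34 min), Costa→Task T4 (39 min), Osei→Task T3 (42 min) — total 23+16+34+39+42 = 154 min.
Column-greedy (each task in turn goes to its cheapest remaining worker) gives 196 min, worse by 42.
No other one-to-one assignment undercuts 154 min.

Min total: 154 min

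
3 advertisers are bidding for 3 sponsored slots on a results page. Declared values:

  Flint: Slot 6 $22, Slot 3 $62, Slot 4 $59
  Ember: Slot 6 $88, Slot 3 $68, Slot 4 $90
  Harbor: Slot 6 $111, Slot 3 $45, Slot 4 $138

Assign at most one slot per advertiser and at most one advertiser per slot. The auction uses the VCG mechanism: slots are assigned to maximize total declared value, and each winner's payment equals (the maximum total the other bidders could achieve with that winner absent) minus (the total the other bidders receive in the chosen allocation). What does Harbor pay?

Harbor pays $2.

Efficient allocation: Flint→Slot 3 ($62), Ember→Slot 6 ($88), Harbor→Slot 4 ($138); total welfare W = $288.
Harbor receives Slot 4 at value $138, so the others get W − 138 = $150.
Without Harbor: best allocation of the remaining 2 bidders over all 3 slots is Flint→Slot 3 ($62), Ember→Slot 4 ($90), total $152.
VCG payment = (others' best without Harbor) − (others' welfare with Harbor) = 152 − 150 = $2.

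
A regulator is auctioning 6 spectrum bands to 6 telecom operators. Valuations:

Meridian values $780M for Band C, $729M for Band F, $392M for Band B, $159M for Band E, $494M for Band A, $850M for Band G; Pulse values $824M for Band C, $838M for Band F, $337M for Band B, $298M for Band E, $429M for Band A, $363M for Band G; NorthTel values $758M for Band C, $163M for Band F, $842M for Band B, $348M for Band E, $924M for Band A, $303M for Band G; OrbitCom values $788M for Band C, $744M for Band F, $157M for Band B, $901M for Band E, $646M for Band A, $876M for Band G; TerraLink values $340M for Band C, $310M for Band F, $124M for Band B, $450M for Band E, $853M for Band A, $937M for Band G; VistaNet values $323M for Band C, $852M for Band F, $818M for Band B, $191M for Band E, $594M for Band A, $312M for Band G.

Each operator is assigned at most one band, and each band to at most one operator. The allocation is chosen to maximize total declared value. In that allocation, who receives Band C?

Optimal: Meridian→Band C ($780M), Pulse→Band F ($838M), NorthTel→Band A ($924M), OrbitCom→Band E ($901M), TerraLink→Band G ($937M), VistaNet→Band B ($818M) — total 780+838+924+901+937+818 = $5198M.
Row-greedy (each operator in turn takes its best remaining band) gives $4671M, worse by 527.
Swapping Pulse↔OrbitCom (Pulse→Band E $298M, OrbitCom→Band F $744M) loses 697.
Meridian's own top band is Band G ($850M), but forcing Meridian→Band G and reassigning the rest optimally gives only $5122M — worse by 76.

Meridian receives Band C.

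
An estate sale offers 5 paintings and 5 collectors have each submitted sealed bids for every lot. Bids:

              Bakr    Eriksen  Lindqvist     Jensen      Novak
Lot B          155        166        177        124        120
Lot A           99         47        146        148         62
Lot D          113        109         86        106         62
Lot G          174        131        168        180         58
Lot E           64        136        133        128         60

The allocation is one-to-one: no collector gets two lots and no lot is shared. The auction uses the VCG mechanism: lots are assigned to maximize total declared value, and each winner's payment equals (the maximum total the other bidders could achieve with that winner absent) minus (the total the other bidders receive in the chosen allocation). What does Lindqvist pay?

Lindqvist pays $58.

Efficient allocation: Bakr→Lot G ($174), Eriksen→Lot E ($136), Lindqvist→Lot B ($177), Jensen→Lot A ($148), Novak→Lot D ($62); total welfare W = $697.
Lindqvist receives Lot B at value $177, so the others get W − 177 = $520.
Without Lindqvist: best allocation of the remaining 4 bidders over all 5 lots is Bakr→Lot G ($174), Eriksen→Lot E ($136), Jensen→Lot A ($148), Novak→Lot B ($120), total $578.
VCG payment = (others' best without Lindqvist) − (others' welfare with Lindqvist) = 578 − 520 = $58.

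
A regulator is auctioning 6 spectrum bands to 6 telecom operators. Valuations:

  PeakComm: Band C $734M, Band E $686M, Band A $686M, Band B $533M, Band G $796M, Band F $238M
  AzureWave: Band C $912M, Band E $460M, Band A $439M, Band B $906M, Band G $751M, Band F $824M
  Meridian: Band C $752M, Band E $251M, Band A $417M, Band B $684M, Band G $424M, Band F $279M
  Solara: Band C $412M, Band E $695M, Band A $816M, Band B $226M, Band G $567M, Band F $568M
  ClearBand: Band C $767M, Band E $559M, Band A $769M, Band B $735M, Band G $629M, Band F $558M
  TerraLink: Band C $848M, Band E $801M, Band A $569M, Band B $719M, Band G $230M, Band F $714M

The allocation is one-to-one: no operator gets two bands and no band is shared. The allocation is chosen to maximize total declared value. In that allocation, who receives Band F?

Treat this as an assignment problem: match each operator to one band.
Optimal: PeakComm→Band G ($796M), AzureWave→Band F ($824M), Meridian→Band C ($752M), Solara→Band A ($816M), ClearBand→Band B ($735M), TerraLink→Band E ($801M) — total 796+824+752+816+735+801 = $4724M.
Max-entry greedy (repeatedly take the single best remaining cell) gives $4339M, worse by 385.
Next-best assignment: PeakComm→Band G, AzureWave→Band F, Meridian→Band B, Solara→Band A, ClearBand→Band C, TerraLink→Band E = $4688M.
AzureWave's own top band is Band C ($912M), but forcing AzureWave→Band C and reassigning the rest optimally gives only $4570M — worse by 154.

AzureWave receives Band F.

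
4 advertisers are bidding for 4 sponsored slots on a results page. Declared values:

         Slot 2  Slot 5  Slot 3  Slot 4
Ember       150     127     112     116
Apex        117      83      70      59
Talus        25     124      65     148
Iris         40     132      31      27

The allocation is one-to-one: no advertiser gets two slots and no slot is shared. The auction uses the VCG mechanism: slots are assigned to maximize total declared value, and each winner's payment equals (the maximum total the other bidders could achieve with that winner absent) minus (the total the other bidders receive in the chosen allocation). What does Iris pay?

Iris pays $15.

Efficient allocation: Ember→Slot 3 ($112), Apex→Slot 2 ($117), Talus→Slot 4 ($148), Iris→Slot 5 ($132); total welfare W = $509.
Iris receives Slot 5 at value $132, so the others get W − 132 = $377.
Without Iris: best allocation of the remaining 3 bidders over all 4 slots is Ember→Slot 5 ($127), Apex→Slot 2 ($117), Talus→Slot 4 ($148), total $392.
VCG payment = (others' best without Iris) − (others' welfare with Iris) = 392 − 377 = $15.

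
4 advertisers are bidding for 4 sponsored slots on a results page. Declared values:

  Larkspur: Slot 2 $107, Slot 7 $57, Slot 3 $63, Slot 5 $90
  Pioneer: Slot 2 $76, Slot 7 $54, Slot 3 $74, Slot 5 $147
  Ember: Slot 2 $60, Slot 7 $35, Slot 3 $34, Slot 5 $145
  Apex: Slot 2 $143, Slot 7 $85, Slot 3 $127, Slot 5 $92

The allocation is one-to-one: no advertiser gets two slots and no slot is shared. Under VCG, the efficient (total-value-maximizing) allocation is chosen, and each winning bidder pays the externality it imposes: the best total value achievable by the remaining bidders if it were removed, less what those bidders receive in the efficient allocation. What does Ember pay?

Efficient allocation: Larkspur→Slot 2 ($107), Pioneer→Slot 7 ($54), Ember→Slot 5 ($145), Apex→Slot 3 ($127); total welfare W = $433.
Ember receives Slot 5 at value $145, so the others get W − 145 = $288.
Without Ember: best allocation of the remaining 3 bidders over all 4 slots is Larkspur→Slot 2 ($107), Pioneer→Slot 5 ($147), Apex→Slot 3 ($127), total $381.
VCG payment = (others' best without Ember) − (others' welfare with Ember) = 381 − 288 = $93.

Ember pays $93.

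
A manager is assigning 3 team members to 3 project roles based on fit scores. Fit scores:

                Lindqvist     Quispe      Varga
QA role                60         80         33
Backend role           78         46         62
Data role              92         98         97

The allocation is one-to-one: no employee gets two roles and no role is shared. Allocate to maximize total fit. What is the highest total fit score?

Max total: 255 pts

This is a one-to-one assignment (maximum-weight bipartite matching).
Optimal: Lindqvist→Backend role (78 pts), Quispe→QA role (80 pts), Varga→Data role (97 pts) — total 78+80+97 = 255 pts.
Swapping Quispe↔Varga (Quispe→Data role 98 pts, Varga→QA role 33 pts) loses 46.
Checked against all permutations: 255 pts is optimal.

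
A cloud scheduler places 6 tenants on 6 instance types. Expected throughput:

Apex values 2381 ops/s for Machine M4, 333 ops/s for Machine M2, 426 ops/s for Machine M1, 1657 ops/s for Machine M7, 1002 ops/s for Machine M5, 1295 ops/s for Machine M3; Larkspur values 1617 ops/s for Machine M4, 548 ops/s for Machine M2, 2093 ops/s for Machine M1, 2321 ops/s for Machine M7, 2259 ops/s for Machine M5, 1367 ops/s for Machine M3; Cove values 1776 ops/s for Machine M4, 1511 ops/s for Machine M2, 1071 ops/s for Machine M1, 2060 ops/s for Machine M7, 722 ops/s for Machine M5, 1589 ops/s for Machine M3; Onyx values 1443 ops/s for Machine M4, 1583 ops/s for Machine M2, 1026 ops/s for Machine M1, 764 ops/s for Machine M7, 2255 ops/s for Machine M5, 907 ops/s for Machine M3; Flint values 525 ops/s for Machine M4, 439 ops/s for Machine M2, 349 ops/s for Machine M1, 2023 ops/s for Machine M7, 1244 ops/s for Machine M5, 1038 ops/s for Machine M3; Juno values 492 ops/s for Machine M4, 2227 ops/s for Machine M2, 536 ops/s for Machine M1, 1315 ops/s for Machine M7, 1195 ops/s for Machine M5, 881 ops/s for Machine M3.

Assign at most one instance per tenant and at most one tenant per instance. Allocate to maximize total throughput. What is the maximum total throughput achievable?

Optimal: Apex→Machine M4 (2381 ops/s), Larkspur→Machine M1 (2093 ops/s), Cove→Machine M3 (1589 ops/s), Onyx→Machine M5 (2255 ops/s), Flint→Machine M7 (2023 ops/s), Juno→Machine M2 (2227 ops/s) — total 2381+2093+1589+2255+2023+2227 = 12568 ops/s.
Max-entry greedy (repeatedly take the single best remaining cell) gives 11122 ops/s, worse by 1446.
Next-best assignment: Apex→Machine M4, Larkspur→Machine M1, Cove→Machine M7, Onyx→Machine M5, Flint→Machine M3, Juno→Machine M2 = 12054 ops/s.
Swapping Larkspur↔Juno (Larkspur→Machine M2 548 ops/s, Juno→Machine M1 536 ops/s) loses 3236.

Max total: 12568 ops/s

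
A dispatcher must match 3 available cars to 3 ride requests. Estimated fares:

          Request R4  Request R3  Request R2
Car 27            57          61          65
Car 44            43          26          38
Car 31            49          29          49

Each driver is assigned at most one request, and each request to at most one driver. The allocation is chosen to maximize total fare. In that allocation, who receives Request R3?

Car 27 receives Request R3.

Optimal: Car 27→Request R3 ($61), Car 44→Request R4 ($43), Car 31→Request R2 ($49) — total 61+43+49 = $153.
Next-best assignment: Car 27→Request R3, Car 44→Request R2, Car 31→Request R4 = $148.
Swapping Car 27↔Car 31 (Car 27→Request R2 $65, Car 31→Request R3 $29) loses 16.
Car 27's own top request is Request R2 ($65), but forcing Car 27→Request R2 and reassigning the rest optimally gives only $140 — worse by 13.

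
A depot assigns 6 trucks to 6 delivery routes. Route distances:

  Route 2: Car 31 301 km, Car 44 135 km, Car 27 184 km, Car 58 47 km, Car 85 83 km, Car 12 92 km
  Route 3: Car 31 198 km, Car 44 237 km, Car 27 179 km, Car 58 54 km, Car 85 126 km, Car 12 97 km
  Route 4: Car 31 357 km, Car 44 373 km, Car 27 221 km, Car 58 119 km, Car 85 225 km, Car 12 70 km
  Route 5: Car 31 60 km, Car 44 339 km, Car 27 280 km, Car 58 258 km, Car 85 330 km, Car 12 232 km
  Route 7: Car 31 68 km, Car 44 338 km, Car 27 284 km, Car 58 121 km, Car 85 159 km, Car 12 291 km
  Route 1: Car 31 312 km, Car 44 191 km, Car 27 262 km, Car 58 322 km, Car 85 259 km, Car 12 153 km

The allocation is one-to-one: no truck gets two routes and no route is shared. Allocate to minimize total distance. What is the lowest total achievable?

Treat this as an assignment problem: match each truck to one route.
Optimal: Car 31→Route 5 (60 km), Car 44→Route 1 (191 km), Car 27→Route 3 (179 km), Car 58→Route 7 (121 km), Car 85→Route 2 (83 km), Car 12→Route 4 (70 km) — total 60+191+179+121+83+70 = 704 km.
Column-greedy (each route in turn goes to its cheapest remaining truck) gives 775 km, worse by 71.
Next-best assignment: Car 31→Route 5, Car 44→Route 1, Car 27→Route 3, Car 58→Route 2, Car 85→Route 7, Car 12→Route 4 = 706 km.
Every other assignment is strictly worse.

Min total: 704 km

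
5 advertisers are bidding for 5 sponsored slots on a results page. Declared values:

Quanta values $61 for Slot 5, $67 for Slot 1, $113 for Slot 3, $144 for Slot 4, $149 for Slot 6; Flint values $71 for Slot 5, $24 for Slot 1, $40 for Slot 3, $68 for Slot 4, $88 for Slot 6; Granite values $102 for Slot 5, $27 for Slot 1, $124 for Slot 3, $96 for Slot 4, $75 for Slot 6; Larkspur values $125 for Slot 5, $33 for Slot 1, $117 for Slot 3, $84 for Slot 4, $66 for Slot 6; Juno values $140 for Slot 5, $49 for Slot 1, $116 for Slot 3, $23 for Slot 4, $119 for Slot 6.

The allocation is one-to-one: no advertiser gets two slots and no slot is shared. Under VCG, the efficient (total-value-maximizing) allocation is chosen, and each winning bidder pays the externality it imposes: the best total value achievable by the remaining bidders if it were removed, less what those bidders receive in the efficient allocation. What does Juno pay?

Efficient allocation: Quanta→Slot 4 ($144), Flint→Slot 1 ($24), Granite→Slot 3 ($124), Larkspur→Slot 5 ($125), Juno→Slot 6 ($119); total welfare W = $536.
Juno receives Slot 6 at value $119, so the others get W − 119 = $417.
Without Juno: best allocation of the remaining 4 bidders over all 5 slots is Quanta→Slot 4 ($144), Flint→Slot 6 ($88), Granite→Slot 3 ($124), Larkspur→Slot 5 ($125), total $481.
VCG payment = (others' best without Juno) − (others' welfare with Juno) = 481 − 417 = $64.

Juno pays $64.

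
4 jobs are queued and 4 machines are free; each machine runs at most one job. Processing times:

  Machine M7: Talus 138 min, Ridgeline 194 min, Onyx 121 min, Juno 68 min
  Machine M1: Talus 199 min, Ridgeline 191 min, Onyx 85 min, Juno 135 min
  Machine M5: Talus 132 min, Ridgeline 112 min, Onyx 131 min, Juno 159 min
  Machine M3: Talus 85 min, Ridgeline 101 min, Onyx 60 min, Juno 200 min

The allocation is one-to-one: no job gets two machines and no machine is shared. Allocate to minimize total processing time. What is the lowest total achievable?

Minimum total: 350 min

This is a one-to-one assignment (minimum-cost bipartite matching).
Optimal: Talus→Machine M3 (85 min), Ridgeline→Machine M5 (112 min), Onyx→Machine M1 (85 min), Juno→Machine M7 (68 min) — total 85+112+85+68 = 350 min.
Min-entry greedy (repeatedly take the single cheapest remaining cell) gives 439 min, worse by 89.
Next-best assignment: Talus→Machine M5, Ridgeline→Machine M3, Onyx→Machine M1, Juno→Machine M7 = 386 min.
Swapping Ridgeline↔Talus (Ridgeline→Machine M3 101 min, Talus→Machine M5 132 min) adds 36.
No other one-to-one assignment undercuts 350 min.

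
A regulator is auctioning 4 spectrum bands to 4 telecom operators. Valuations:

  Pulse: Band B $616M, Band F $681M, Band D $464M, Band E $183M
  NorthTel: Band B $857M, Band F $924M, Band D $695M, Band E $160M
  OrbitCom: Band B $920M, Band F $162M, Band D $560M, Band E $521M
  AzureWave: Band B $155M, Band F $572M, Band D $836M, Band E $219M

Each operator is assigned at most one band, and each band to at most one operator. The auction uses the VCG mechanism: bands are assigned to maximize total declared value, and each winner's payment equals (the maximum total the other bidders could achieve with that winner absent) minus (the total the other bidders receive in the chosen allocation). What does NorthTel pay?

Efficient allocation: Pulse→Band B ($616M), NorthTel→Band F ($924M), OrbitCom→Band E ($521M), AzureWave→Band D ($836M); total welfare W = $2897M.
NorthTel receives Band F at value $924M, so the others get W − 924 = $1973M.
Without NorthTel: best allocation of the remaining 3 bidders over all 4 bands is Pulse→Band F ($681M), OrbitCom→Band B ($920M), AzureWave→Band D ($836M), total $2437M.
VCG payment = (others' best without NorthTel) − (others' welfare with NorthTel) = 2437 − 1973 = $464M.

NorthTel pays $464M.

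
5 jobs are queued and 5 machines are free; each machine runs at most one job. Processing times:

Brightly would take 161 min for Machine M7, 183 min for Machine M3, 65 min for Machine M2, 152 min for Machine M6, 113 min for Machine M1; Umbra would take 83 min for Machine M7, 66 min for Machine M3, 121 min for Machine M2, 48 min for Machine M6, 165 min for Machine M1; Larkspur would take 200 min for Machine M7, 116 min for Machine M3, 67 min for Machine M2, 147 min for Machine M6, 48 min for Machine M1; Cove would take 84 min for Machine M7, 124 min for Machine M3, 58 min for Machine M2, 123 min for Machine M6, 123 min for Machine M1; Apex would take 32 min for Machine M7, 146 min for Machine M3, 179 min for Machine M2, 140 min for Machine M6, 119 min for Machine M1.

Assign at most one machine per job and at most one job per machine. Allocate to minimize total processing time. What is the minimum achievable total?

Minimum total: 317 min

Optimal: Brightly→Machine M2 (65 min), Umbra→Machine M6 (48 min), Larkspur→Machine M1 (48 min), Cove→Machine M3 (124 min), Apex→Machine M7 (32 min) — total 65+48+48+124+32 = 317 min.
Row-greedy (each job in turn takes its cheapest remaining machine) gives 391 min, worse by 74.
No other one-to-one assignment undercuts 317 min.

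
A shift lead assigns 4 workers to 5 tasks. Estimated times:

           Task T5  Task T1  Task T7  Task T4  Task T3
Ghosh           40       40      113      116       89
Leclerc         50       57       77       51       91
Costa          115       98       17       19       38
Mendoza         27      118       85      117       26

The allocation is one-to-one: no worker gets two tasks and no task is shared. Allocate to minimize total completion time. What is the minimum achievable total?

Min total: 133 min

Optimal: Ghosh→Task T1 (40 min), Leclerc→Task T5 (50 min), Costa→Task T7 (17 min), Mendoza→Task T3 (26 min) — total 40+50+17+26 = 133 min.
No other one-to-one assignment undercuts 133 min.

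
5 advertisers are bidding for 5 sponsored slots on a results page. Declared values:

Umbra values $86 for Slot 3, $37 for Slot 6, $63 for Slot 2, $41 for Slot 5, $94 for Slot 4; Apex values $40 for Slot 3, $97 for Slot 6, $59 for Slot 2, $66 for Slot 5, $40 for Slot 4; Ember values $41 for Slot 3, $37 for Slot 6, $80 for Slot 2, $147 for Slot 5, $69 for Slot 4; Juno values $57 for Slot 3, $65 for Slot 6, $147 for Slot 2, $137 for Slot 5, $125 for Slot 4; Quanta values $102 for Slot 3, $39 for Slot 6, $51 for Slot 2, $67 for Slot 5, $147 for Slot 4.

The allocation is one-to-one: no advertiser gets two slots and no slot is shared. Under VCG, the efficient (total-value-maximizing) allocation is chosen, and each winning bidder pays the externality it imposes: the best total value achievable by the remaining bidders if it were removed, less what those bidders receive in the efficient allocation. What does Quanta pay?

Quanta pays $8.

Efficient allocation: Umbra→Slot 3 ($86), Apex→Slot 6 ($97), Ember→Slot 5 ($147), Juno→Slot 2 ($147), Quanta→Slot 4 ($147); total welfare W = $624.
Quanta receives Slot 4 at value $147, so the others get W − 147 = $477.
Without Quanta: best allocation of the remaining 4 bidders over all 5 slots is Umbra→Slot 4 ($94), Apex→Slot 6 ($97), Ember→Slot 5 ($147), Juno→Slot 2 ($147), total $485.
VCG payment = (others' best without Quanta) − (others' welfare with Quanta) = 485 − 477 = $8.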